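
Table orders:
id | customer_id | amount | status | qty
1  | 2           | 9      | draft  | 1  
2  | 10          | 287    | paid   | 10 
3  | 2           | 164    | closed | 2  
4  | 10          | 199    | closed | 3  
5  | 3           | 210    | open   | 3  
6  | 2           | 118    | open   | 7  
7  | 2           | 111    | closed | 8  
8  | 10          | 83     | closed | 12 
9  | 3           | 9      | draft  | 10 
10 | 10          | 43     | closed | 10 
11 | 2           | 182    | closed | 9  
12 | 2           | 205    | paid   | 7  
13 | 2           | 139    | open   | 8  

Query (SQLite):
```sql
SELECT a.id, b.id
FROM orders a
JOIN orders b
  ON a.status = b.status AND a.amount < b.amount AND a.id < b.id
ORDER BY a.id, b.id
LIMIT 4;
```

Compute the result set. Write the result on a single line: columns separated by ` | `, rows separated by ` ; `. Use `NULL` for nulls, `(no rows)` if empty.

3 | 4 ; 3 | 11 ; 6 | 13 ; 7 | 11

Pairs (a,b) with same status, a.amount < b.amount, a.id < b.id.
status groups: closed:{3,4,7,8,10,11} draft:{1,9} open:{5,6,13} paid:{2,12}
Ordered by (a.id, b.id); first 4.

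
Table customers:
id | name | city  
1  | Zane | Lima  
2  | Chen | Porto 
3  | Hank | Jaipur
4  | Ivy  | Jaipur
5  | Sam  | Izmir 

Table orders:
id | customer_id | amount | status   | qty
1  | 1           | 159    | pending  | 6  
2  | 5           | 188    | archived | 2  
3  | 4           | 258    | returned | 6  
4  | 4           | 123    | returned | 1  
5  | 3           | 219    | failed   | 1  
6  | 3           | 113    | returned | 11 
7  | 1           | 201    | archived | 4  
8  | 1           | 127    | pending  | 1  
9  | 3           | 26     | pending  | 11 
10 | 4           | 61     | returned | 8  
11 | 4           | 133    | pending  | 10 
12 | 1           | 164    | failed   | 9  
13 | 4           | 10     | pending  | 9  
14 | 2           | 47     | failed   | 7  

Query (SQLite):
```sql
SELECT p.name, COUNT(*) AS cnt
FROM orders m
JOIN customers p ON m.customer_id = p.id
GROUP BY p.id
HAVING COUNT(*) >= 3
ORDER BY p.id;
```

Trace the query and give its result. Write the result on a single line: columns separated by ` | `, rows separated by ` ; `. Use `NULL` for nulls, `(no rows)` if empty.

Zane | 4 ; Hank | 3 ; Ivy | 5

Join each orders row to its customers via customer_id.
Group joined rows by customers.id; compute COUNT(*) per group.
HAVING: keep groups with count ≥ 3.
  1: ids {1, 7, 8, 12} → COUNT(*)=4
  2: ids {14} → COUNT(*)=1
  3: ids {5, 6, 9} → COUNT(*)=3
  4: ids {3, 4, 10, 11, 13} → COUNT(*)=5
  5: ids {2} → COUNT(*)=1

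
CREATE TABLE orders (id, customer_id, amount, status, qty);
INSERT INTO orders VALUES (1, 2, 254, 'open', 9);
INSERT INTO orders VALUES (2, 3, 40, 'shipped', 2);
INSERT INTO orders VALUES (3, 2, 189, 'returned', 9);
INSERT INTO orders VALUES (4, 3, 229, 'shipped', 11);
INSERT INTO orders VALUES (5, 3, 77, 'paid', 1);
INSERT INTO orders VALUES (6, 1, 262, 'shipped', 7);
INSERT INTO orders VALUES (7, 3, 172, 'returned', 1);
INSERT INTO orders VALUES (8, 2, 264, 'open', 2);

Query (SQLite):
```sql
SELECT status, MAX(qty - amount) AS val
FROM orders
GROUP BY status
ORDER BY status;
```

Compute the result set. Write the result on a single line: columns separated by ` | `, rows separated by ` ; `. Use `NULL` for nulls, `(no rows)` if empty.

open | -245 ; paid | -76 ; returned | -171 ; shipped | -38

For each row compute qty - amount.
Group by status; take MAX of the expression per group.
  open: ids {1, 8} → MAX(qty - amount)=-245
  paid: ids {5} → MAX(qty - amount)=-76
  returned: ids {3, 7} → MAX(qty - amount)=-171
  shipped: ids {2, 4, 6} → MAX(qty - amount)=-38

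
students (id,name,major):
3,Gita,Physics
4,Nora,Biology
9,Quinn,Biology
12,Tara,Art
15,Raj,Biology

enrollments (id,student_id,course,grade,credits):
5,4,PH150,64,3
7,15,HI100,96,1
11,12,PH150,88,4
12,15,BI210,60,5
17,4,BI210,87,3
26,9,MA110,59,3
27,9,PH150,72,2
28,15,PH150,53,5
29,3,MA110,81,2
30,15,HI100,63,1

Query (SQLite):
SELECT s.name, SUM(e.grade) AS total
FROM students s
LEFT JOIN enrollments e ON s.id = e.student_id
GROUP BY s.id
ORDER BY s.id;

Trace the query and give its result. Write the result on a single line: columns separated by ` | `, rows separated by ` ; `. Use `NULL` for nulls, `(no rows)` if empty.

LEFT JOIN keeps every students row; unmatched ones get NULL for enrollments columns.
Group by students.id and compute SUM(e.grade). SUM over an all-NULL group is NULL.
  3: ids {29} → SUM(e.grade)=81
  4: ids {5, 17} → SUM(e.grade)=151
  9: ids {26, 27} → SUM(e.grade)=131
  12: ids {11} → SUM(e.grade)=88
  15: ids {7, 12, 28, 30} → SUM(e.grade)=272

Gita | 81 ; Nora | 151 ; Quinn | 131 ; Tara | 88 ; Raj | 272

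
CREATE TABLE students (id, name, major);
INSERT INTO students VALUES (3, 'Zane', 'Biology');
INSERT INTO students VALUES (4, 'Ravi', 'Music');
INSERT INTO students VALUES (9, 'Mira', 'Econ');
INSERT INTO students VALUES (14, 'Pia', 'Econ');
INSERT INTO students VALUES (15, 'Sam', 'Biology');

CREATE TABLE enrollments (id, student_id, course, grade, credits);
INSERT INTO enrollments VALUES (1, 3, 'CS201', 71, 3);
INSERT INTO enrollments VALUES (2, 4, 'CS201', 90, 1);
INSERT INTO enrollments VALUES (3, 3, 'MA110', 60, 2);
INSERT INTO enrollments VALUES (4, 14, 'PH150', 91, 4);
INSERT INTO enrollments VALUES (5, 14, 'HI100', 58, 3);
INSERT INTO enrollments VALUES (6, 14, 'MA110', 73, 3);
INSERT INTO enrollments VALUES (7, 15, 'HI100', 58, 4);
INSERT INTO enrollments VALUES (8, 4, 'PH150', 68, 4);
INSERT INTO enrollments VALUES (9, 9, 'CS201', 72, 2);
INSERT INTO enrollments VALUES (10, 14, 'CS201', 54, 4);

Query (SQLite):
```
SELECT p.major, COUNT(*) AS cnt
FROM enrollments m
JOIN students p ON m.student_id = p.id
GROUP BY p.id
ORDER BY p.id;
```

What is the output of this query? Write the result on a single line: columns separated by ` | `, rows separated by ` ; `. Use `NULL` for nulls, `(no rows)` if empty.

Biology | 2 ; Music | 2 ; Econ | 1 ; Econ | 4 ; Biology | 1

Join each enrollments row to its students via student_id.
Group joined rows by students.id; compute COUNT(*) per group.
  3: ids {1, 3} → COUNT(*)=2
  4: ids {2, 8} → COUNT(*)=2
  9: ids {9} → COUNT(*)=1
  14: ids {4, 5, 6, 10} → COUNT(*)=4
  15: ids {7} → COUNT(*)=1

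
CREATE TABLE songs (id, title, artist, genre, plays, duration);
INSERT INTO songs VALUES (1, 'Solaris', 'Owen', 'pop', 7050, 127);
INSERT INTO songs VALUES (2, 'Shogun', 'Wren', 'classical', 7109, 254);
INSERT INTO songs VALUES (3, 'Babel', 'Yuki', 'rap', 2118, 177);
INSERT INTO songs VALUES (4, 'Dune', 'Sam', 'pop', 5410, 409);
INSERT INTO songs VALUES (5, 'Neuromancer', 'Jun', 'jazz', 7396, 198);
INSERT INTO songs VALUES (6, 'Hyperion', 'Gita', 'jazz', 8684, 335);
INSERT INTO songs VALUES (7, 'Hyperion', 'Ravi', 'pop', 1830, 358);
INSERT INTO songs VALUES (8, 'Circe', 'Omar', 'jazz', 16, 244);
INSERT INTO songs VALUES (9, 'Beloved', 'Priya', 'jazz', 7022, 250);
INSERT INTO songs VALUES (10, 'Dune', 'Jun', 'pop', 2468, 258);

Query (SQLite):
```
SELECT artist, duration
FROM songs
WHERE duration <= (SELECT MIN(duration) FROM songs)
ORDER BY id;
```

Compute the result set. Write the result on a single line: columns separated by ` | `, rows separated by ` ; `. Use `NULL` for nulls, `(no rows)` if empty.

Scalar subquery: MIN(duration) over all songs rows = 127.
Keep rows where duration <= that value.

Owen | 127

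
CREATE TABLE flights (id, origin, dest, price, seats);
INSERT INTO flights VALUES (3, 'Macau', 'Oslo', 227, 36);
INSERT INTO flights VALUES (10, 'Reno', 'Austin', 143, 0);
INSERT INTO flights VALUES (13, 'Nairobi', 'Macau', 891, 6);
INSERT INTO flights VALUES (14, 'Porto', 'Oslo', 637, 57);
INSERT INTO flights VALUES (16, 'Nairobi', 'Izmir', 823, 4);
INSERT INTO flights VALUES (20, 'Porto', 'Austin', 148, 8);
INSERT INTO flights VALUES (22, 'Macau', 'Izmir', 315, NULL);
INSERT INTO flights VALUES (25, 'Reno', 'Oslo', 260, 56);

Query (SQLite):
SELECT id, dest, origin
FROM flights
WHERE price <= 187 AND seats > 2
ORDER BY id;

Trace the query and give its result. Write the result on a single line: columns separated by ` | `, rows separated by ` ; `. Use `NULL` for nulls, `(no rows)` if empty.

price <= 187: ids {10, 20}
seats > 2: ids {3, 13, 14, 16, 20, 25}
Combine with AND.

20 | Austin | Porto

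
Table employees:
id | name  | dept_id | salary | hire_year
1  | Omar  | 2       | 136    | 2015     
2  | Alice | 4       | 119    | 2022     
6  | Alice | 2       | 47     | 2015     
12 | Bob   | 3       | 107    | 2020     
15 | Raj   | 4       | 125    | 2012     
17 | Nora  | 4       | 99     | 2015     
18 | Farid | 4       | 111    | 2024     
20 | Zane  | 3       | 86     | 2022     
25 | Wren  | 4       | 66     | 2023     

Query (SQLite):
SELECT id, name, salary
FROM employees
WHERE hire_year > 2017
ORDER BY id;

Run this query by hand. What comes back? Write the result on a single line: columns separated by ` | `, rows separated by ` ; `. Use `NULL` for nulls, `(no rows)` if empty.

hire_year > 2017: ids {2, 12, 18, 20, 25}

2 | Alice | 119 ; 12 | Bob | 107 ; 18 | Farid | 111 ; 20 | Zane | 86 ; 25 | Wren | 66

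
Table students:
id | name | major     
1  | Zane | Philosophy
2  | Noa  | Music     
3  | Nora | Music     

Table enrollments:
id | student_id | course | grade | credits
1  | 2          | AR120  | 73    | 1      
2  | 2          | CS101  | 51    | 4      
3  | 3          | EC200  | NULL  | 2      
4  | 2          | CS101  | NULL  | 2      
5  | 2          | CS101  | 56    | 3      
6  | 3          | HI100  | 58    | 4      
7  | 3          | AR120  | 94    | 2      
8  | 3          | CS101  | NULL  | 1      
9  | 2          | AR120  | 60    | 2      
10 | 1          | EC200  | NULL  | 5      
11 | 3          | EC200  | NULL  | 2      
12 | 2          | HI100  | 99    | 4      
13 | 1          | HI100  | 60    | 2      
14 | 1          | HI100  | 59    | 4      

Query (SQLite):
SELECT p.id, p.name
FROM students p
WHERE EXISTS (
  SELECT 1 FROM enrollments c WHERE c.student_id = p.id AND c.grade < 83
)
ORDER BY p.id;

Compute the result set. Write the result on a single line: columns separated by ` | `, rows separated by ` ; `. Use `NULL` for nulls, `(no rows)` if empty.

1 | Zane ; 2 | Noa ; 3 | Nora

For each students row, check whether any enrollments with matching student_id has grade < 83.
Keep rows where that is true.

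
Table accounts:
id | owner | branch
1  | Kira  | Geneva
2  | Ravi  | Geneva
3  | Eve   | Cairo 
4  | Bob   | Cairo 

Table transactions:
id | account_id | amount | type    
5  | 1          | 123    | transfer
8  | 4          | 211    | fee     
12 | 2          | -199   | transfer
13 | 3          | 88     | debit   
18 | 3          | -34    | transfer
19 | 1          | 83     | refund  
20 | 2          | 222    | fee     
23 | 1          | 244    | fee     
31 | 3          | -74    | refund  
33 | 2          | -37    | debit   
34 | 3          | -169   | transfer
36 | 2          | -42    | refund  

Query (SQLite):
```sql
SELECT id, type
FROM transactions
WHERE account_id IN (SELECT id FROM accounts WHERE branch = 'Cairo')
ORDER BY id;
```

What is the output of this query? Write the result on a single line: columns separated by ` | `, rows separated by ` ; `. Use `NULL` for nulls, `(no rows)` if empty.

8 | fee ; 13 | debit ; 18 | transfer ; 31 | refund ; 34 | transfer

Inner query: accounts.id where branch = 'Cairo'.
Outer: keep transactions rows whose account_id is in that set.
Inner query → {3, 4}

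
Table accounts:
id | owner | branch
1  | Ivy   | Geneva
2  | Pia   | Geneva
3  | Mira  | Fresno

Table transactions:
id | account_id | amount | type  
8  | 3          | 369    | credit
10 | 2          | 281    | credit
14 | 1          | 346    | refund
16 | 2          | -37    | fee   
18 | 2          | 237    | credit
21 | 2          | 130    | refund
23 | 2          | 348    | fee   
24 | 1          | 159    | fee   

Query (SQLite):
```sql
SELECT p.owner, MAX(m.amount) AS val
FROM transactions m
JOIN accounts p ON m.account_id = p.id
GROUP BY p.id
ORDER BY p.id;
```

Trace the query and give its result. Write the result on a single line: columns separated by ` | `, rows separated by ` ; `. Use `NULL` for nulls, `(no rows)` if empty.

Ivy | 346 ; Pia | 348 ; Mira | 369

Join each transactions row to its accounts via account_id.
Group joined rows by accounts.id; compute MAX(m.amount) per group.
  1: ids {14, 24} → MAX(m.amount)=346
  2: ids {10, 16, 18, 21, 23} → MAX(m.amount)=348
  3: ids {8} → MAX(m.amount)=369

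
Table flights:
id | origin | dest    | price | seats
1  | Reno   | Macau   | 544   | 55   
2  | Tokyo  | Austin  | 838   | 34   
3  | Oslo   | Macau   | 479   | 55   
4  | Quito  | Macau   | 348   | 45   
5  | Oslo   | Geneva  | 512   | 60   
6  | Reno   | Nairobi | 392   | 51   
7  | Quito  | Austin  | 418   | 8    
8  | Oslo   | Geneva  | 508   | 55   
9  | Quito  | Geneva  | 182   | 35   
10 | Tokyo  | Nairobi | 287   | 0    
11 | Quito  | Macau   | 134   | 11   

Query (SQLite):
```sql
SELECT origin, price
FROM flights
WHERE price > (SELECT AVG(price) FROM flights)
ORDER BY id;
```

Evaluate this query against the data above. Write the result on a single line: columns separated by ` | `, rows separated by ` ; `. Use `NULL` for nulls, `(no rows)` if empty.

Scalar subquery: AVG(price) over all flights rows = 422.0.
Keep rows where price > that value.

Reno | 544 ; Tokyo | 838 ; Oslo | 479 ; Oslo | 512 ; Oslo | 508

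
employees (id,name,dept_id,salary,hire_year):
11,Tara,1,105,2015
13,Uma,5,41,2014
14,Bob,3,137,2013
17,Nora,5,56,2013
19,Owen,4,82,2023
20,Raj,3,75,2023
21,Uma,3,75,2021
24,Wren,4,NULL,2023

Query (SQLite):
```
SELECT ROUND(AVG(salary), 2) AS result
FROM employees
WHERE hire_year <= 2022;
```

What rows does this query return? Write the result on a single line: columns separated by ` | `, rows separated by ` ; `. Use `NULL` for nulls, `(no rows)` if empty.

82.8

Rows where hire_year <= 2022 → salary values: [105, 41, 137, 56, 75].
AVG = 414 / 5 (rounded to 2 dp).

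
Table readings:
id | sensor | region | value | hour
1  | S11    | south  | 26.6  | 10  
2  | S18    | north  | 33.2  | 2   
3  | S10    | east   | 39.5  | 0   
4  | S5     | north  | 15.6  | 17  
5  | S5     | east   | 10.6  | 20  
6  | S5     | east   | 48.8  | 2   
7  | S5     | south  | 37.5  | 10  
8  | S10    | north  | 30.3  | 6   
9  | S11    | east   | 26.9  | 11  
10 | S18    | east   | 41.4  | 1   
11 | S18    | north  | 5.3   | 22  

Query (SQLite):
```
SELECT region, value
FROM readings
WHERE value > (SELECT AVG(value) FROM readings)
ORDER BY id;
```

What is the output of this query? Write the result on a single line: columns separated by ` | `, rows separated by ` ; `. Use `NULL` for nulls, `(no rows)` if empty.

Scalar subquery: AVG(value) over all readings rows = 28.7.
Keep rows where value > that value.

north | 33.2 ; east | 39.5 ; east | 48.8 ; south | 37.5 ; north | 30.3 ; east | 41.4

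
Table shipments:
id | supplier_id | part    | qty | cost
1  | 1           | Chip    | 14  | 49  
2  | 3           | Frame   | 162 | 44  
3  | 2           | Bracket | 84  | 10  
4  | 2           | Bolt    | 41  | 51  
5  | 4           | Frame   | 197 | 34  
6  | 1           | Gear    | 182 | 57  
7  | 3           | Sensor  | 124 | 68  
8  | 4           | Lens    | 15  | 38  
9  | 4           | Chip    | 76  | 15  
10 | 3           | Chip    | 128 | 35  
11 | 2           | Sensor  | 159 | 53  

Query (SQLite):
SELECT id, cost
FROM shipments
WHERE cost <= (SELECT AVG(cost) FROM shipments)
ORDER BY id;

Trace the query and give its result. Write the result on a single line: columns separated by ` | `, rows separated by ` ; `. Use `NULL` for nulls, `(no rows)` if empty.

3 | 10 ; 5 | 34 ; 8 | 38 ; 9 | 15 ; 10 | 35

Scalar subquery: AVG(cost) over all shipments rows = 41.272727 (≈; comparison uses full precision).
Keep rows where cost <= that value.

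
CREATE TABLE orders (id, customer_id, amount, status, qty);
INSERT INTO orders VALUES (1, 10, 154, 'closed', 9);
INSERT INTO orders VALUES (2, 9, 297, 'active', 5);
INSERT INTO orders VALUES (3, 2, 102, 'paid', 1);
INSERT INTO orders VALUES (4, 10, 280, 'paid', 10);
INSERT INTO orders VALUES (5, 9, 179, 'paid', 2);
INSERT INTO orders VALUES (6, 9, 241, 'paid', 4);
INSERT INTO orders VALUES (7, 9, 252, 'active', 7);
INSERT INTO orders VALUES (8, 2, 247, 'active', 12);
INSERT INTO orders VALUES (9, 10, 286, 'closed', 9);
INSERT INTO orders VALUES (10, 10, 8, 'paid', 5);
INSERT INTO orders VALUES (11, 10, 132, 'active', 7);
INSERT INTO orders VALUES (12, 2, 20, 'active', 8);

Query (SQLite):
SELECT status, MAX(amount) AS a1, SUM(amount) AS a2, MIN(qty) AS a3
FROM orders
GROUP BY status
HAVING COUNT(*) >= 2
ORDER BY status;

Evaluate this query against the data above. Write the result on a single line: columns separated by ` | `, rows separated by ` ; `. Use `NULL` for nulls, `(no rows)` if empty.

Group orders by status.
Per group compute: MAX(amount), SUM(amount), MIN(qty).
HAVING: drop groups with fewer than 2 rows.
  active: ids {2, 7, 8, 11, 12} → MAX(amount)=297, SUM(amount)=948, MIN(qty)=5
  closed: ids {1, 9} → MAX(amount)=286, SUM(amount)=440, MIN(qty)=9
  paid: ids {3, 4, 5, 6, 10} → MAX(amount)=280, SUM(amount)=810, MIN(qty)=1

active | 297 | 948 | 5 ; closed | 286 | 440 | 9 ; paid | 280 | 810 | 1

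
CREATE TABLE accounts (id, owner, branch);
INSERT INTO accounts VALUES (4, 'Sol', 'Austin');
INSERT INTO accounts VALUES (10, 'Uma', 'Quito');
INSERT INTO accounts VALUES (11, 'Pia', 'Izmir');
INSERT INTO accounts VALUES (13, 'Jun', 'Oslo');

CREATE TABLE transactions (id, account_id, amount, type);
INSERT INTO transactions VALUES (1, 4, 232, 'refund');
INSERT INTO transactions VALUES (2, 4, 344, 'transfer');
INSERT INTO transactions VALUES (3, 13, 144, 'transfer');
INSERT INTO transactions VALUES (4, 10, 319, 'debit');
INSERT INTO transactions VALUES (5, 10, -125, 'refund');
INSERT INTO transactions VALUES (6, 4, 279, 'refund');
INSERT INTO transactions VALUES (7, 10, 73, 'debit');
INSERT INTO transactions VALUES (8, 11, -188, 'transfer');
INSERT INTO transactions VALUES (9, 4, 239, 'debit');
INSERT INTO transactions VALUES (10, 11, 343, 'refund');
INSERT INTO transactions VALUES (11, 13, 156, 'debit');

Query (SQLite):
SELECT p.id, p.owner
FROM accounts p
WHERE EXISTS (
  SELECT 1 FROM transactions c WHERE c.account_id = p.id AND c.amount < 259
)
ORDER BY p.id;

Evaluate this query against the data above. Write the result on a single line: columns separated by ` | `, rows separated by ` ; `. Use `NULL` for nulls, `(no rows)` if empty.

4 | Sol ; 10 | Uma ; 11 | Pia ; 13 | Jun

For each accounts row, check whether any transactions with matching account_id has amount < 259.
Keep rows where that is true.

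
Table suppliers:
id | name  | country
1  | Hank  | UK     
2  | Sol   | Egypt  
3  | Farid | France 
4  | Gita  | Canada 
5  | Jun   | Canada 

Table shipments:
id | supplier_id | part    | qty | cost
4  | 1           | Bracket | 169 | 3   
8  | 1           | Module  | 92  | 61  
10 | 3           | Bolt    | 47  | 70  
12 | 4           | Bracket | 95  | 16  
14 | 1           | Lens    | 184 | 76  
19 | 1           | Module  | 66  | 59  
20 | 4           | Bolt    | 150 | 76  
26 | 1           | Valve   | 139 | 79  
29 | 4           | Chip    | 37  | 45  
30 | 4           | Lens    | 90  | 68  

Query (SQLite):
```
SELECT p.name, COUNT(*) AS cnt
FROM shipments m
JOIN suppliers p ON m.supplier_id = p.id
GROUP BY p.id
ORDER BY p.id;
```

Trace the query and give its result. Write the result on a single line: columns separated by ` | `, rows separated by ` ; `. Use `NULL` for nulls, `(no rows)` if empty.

Join each shipments row to its suppliers via supplier_id.
Group joined rows by suppliers.id; compute COUNT(*) per group.
  1: ids {4, 8, 14, 19, 26} → COUNT(*)=5
  3: ids {10} → COUNT(*)=1
  4: ids {12, 20, 29, 30} → COUNT(*)=4

Hank | 5 ; Farid | 1 ; Gita | 4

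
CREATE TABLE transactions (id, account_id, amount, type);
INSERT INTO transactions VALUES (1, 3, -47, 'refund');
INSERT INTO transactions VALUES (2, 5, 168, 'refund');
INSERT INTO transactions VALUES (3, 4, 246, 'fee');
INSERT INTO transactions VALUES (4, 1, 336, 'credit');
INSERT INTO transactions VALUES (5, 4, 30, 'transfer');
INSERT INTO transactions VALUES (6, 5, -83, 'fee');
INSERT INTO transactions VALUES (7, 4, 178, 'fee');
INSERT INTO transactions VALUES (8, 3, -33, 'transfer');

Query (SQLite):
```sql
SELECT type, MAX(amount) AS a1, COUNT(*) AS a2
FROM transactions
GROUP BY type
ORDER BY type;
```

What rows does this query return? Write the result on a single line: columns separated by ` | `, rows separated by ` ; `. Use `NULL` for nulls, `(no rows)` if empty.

credit | 336 | 1 ; fee | 246 | 3 ; refund | 168 | 2 ; transfer | 30 | 2

Group transactions by type.
Per group compute: MAX(amount), COUNT(*).
  credit: ids {4} → MAX(amount)=336, COUNT(*)=1
  fee: ids {3, 6, 7} → MAX(amount)=246, COUNT(*)=3
  refund: ids {1, 2} → MAX(amount)=168, COUNT(*)=2
  transfer: ids {5, 8} → MAX(amount)=30, COUNT(*)=2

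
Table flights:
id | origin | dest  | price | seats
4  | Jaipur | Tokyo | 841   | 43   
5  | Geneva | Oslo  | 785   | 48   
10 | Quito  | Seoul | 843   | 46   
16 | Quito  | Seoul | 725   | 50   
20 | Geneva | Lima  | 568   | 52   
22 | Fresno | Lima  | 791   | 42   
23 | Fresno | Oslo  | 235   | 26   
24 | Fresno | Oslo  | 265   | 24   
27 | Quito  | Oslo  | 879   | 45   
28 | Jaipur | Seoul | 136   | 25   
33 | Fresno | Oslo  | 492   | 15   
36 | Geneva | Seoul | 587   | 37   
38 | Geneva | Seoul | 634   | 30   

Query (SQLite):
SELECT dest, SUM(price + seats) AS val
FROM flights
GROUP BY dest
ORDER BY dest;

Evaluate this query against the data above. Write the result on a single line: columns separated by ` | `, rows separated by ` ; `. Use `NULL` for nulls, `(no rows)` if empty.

For each row compute price + seats.
Group by dest; take SUM of the expression per group.
  Lima: ids {20, 22} → SUM(price + seats)=1453
  Oslo: ids {5, 23, 24, 27, 33} → SUM(price + seats)=2814
  Seoul: ids {10, 16, 28, 36, 38} → SUM(price + seats)=3113
  Tokyo: ids {4} → SUM(price + seats)=884

Lima | 1453 ; Oslo | 2814 ; Seoul | 3113 ; Tokyo | 884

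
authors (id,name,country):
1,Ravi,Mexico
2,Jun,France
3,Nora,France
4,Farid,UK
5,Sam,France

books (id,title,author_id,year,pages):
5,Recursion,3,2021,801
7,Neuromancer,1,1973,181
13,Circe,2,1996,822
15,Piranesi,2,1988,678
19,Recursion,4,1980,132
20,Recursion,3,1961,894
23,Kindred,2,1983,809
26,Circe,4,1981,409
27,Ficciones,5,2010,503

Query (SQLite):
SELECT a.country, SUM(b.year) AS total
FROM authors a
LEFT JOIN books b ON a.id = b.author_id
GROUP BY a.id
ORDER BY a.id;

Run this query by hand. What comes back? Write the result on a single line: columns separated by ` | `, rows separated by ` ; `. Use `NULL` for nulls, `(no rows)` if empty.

LEFT JOIN keeps every authors row; unmatched ones get NULL for books columns.
Group by authors.id and compute SUM(b.year). SUM over an all-NULL group is NULL.
  1: ids {7} → SUM(b.year)=1973
  2: ids {13, 15, 23} → SUM(b.year)=5967
  3: ids {5, 20} → SUM(b.year)=3982
  4: ids {19, 26} → SUM(b.year)=3961
  5: ids {27} → SUM(b.year)=2010

Mexico | 1973 ; France | 5967 ; France | 3982 ; UK | 3961 ; France | 2010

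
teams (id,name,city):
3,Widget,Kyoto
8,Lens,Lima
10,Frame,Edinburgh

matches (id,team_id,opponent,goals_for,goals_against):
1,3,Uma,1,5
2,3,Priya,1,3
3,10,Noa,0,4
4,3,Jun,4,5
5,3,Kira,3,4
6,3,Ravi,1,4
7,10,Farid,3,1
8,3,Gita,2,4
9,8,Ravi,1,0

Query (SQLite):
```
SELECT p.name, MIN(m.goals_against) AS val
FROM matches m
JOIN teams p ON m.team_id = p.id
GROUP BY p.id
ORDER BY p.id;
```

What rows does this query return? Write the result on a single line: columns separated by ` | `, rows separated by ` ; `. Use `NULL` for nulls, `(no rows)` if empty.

Widget | 3 ; Lens | 0 ; Frame | 1

Join each matches row to its teams via team_id.
Group joined rows by teams.id; compute MIN(m.goals_against) per group.
  3: ids {1, 2, 4, 5, 6, 8} → MIN(m.goals_against)=3
  8: ids {9} → MIN(m.goals_against)=0
  10: ids {3, 7} → MIN(m.goals_against)=1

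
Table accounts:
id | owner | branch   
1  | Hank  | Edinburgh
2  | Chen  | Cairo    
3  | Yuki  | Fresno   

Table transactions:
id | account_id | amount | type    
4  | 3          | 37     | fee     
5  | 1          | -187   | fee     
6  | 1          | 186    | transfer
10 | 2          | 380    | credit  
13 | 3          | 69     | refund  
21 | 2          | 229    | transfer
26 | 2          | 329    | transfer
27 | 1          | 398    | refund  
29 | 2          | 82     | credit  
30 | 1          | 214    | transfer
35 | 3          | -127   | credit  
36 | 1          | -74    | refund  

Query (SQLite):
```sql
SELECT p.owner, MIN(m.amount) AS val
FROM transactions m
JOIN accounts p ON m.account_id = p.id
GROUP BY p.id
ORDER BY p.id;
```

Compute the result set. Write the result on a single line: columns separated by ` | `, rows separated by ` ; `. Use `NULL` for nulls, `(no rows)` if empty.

Hank | -187 ; Chen | 82 ; Yuki | -127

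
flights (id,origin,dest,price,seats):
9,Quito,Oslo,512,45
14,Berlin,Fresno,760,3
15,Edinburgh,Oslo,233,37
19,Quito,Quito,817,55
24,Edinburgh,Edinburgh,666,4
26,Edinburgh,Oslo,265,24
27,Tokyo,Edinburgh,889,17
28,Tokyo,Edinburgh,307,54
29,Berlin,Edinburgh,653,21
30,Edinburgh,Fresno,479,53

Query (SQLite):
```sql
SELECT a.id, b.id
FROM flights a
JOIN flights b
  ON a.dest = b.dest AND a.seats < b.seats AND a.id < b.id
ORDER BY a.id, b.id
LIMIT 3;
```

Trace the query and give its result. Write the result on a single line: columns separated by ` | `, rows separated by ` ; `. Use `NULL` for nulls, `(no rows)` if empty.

Pairs (a,b) with same dest, a.seats < b.seats, a.id < b.id.
dest groups: Edinburgh:{24,27,28,29} Fresno:{14,30} Oslo:{9,15,26} Quito:{19}
Ordered by (a.id, b.id); first 3.

14 | 30 ; 24 | 27 ; 24 | 28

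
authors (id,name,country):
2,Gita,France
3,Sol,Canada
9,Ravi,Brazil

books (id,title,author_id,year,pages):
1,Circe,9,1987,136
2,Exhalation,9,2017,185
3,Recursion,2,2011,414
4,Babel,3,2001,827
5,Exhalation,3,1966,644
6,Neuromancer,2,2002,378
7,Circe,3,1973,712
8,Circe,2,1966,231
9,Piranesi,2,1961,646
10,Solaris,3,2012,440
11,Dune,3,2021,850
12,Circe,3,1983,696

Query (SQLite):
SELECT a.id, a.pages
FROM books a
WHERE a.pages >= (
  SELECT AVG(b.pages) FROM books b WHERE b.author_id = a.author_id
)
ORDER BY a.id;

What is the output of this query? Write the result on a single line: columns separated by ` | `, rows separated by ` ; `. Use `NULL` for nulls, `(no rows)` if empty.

For each books row a, compute AVG(pages) over rows sharing a.author_id.
Keep row a if a.pages >= that per-group AVG.
  author_id=2: AVG(pages) = 417.25
  author_id=3: AVG(pages) = 694.833333
  author_id=9: AVG(pages) = 160.5

2 | 185 ; 4 | 827 ; 7 | 712 ; 9 | 646 ; 11 | 850 ; 12 | 696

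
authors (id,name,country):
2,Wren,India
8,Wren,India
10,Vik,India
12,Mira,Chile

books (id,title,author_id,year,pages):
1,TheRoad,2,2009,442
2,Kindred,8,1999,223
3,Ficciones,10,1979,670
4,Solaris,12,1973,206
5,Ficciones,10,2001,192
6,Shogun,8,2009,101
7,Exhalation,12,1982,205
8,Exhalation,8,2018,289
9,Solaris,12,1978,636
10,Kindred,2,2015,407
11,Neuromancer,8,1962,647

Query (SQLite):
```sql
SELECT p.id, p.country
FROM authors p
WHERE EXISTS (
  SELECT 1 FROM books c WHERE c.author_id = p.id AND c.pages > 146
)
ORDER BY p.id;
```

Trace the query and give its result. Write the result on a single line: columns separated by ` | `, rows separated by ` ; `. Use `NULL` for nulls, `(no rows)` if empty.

2 | India ; 8 | India ; 10 | India ; 12 | Chile

For each authors row, check whether any books with matching author_id has pages > 146.
Keep rows where that is true.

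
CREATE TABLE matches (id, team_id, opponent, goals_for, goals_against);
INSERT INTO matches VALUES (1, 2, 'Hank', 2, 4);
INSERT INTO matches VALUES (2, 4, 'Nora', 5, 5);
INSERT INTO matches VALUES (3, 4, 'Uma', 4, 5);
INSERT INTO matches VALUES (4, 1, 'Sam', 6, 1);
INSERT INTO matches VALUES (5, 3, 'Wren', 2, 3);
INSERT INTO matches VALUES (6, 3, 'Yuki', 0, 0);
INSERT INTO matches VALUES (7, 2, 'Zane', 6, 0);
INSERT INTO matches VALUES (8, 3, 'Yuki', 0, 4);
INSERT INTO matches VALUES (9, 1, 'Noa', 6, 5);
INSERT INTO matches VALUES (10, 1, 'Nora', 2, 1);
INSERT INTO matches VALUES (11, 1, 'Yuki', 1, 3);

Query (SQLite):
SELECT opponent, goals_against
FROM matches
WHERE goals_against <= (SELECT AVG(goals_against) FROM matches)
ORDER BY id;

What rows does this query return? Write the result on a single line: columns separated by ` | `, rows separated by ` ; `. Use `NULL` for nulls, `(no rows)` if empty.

Sam | 1 ; Yuki | 0 ; Zane | 0 ; Nora | 1

Scalar subquery: AVG(goals_against) over all matches rows = 2.818182 (≈; comparison uses full precision).
Keep rows where goals_against <= that value.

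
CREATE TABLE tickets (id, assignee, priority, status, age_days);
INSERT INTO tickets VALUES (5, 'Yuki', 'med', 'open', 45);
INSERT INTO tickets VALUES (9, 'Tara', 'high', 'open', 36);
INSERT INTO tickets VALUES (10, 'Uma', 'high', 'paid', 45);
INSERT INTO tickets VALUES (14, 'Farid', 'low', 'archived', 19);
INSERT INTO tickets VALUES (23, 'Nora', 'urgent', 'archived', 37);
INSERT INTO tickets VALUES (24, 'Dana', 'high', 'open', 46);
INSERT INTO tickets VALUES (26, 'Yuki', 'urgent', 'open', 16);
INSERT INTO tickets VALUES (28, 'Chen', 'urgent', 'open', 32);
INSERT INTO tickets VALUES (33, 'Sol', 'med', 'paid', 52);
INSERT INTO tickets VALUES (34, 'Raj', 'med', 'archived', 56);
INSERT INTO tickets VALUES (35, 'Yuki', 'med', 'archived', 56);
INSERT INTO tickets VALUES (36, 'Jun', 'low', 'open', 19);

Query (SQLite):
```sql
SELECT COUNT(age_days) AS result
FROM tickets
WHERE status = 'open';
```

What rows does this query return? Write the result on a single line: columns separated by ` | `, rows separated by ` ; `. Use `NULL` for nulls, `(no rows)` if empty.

6

Rows where status='open' → age_days values: [45, 36, 46, 16, 32, 19].
COUNT(age_days) counts non-NULL values → 6.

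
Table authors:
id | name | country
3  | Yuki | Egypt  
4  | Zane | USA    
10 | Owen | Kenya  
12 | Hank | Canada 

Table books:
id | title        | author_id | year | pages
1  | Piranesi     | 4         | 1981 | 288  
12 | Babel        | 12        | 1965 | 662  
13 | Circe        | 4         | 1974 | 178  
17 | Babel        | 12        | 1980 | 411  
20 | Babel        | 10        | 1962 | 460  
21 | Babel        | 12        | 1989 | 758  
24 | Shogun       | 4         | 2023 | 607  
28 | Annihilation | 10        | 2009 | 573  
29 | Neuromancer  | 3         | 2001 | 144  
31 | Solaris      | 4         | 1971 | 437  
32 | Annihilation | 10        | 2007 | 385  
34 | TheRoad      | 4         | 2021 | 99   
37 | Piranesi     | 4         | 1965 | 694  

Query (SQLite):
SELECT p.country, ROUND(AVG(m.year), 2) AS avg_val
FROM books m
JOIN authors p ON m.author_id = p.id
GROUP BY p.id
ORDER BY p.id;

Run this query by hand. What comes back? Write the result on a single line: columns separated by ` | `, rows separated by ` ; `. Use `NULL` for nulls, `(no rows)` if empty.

Join each books row to its authors via author_id.
Group joined rows by authors.id; compute ROUND(AVG(m.year), 2) per group.
  3: ids {29} → ROUND(AVG(m.year), 2)=2001
  4: ids {1, 13, 24, 31, 34, 37} → ROUND(AVG(m.year), 2)=1989.17
  10: ids {20, 28, 32} → ROUND(AVG(m.year), 2)=1992.67
  12: ids {12, 17, 21} → ROUND(AVG(m.year), 2)=1978

Egypt | 2001 ; USA | 1989.17 ; Kenya | 1992.67 ; Canada | 1978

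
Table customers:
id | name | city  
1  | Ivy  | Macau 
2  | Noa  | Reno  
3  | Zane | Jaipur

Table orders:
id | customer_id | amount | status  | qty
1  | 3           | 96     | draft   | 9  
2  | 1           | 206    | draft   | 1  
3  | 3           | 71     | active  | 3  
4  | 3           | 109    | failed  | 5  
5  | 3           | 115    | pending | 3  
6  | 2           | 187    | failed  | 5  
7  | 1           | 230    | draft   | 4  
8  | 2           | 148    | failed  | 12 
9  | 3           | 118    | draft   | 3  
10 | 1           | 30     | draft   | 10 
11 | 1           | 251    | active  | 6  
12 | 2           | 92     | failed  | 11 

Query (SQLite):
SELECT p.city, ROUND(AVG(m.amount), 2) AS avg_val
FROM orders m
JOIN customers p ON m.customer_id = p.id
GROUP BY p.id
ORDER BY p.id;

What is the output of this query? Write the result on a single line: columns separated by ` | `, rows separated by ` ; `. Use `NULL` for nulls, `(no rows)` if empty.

Join each orders row to its customers via customer_id.
Group joined rows by customers.id; compute ROUND(AVG(m.amount), 2) per group.
  1: ids {2, 7, 10, 11} → ROUND(AVG(m.amount), 2)=179.25
  2: ids {6, 8, 12} → ROUND(AVG(m.amount), 2)=142.33
  3: ids {1, 3, 4, 5, 9} → ROUND(AVG(m.amount), 2)=101.8

Macau | 179.25 ; Reno | 142.33 ; Jaipur | 101.8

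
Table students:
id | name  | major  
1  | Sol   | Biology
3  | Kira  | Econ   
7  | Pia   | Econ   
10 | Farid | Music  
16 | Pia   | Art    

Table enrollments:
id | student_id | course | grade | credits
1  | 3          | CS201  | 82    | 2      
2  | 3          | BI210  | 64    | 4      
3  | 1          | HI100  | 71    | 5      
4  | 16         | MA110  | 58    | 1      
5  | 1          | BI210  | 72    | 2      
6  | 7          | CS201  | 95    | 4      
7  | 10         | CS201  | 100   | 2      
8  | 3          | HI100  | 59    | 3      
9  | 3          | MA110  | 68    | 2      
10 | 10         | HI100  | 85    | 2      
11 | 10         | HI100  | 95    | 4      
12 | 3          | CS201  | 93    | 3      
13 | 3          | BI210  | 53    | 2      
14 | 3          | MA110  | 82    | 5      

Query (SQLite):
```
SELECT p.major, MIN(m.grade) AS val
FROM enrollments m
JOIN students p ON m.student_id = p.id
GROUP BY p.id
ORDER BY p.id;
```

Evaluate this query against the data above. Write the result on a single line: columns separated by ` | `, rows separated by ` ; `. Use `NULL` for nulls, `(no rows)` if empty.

Biology | 71 ; Econ | 53 ; Econ | 95 ; Music | 85 ; Art | 58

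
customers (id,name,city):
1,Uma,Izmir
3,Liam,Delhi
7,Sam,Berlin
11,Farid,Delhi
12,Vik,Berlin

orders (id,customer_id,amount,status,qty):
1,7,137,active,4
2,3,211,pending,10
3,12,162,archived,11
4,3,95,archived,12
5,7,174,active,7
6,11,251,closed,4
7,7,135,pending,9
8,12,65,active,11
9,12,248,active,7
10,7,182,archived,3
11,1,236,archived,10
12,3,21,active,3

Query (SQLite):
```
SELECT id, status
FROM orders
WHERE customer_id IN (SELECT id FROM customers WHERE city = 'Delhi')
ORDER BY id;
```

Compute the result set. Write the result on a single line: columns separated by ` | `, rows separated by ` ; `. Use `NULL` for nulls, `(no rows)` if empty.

2 | pending ; 4 | archived ; 6 | closed ; 12 | active

Inner query: customers.id where city = 'Delhi'.
Outer: keep orders rows whose customer_id is in that set.
Inner query → {3, 11}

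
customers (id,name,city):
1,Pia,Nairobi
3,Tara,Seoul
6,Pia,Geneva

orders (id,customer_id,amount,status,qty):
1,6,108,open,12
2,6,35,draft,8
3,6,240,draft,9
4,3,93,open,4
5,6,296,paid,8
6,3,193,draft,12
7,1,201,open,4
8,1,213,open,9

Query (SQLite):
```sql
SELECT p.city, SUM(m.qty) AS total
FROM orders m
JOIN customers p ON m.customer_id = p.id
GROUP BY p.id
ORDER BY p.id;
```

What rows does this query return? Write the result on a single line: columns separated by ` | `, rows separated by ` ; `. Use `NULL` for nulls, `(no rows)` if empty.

Join each orders row to its customers via customer_id.
Group joined rows by customers.id; compute SUM(m.qty) per group.
  1: ids {7, 8} → SUM(m.qty)=13
  3: ids {4, 6} → SUM(m.qty)=16
  6: ids {1, 2, 3, 5} → SUM(m.qty)=37

Nairobi | 13 ; Seoul | 16 ; Geneva | 37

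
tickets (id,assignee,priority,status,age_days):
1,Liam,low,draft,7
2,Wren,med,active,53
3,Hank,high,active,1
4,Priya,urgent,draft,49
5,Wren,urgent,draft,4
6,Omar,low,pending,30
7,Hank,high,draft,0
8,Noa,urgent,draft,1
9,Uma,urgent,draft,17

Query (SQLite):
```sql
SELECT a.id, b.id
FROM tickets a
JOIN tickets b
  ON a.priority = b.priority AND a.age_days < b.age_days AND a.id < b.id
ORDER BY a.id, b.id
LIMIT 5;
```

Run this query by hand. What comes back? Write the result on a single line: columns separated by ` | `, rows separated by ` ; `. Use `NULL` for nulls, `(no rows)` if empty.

Pairs (a,b) with same priority, a.age_days < b.age_days, a.id < b.id.
priority groups: high:{3,7} low:{1,6} med:{2} urgent:{4,5,8,9}
Ordered by (a.id, b.id); first 5.

1 | 6 ; 5 | 9 ; 8 | 9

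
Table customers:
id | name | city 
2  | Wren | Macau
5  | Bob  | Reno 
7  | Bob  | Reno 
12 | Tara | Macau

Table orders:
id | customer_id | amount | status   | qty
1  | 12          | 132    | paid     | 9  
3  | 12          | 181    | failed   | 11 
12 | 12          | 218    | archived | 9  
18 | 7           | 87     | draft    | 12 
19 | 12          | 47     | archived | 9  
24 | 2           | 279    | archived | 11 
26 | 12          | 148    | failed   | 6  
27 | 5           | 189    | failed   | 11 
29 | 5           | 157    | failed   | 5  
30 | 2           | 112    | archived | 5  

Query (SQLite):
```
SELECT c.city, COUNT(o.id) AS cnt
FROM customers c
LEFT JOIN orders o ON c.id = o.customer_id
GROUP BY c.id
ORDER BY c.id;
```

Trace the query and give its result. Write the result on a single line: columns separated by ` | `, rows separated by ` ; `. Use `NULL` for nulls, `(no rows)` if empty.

Macau | 2 ; Reno | 2 ; Reno | 1 ; Macau | 5

LEFT JOIN keeps every customers row; unmatched ones get NULL for orders columns.
Group by customers.id and compute COUNT(o.id). COUNT(col) of an all-NULL group is 0.
  2: ids {24, 30} → COUNT(o.id)=2
  5: ids {27, 29} → COUNT(o.id)=2
  7: ids {18} → COUNT(o.id)=1
  12: ids {1, 3, 12, 19, 26} → COUNT(o.id)=5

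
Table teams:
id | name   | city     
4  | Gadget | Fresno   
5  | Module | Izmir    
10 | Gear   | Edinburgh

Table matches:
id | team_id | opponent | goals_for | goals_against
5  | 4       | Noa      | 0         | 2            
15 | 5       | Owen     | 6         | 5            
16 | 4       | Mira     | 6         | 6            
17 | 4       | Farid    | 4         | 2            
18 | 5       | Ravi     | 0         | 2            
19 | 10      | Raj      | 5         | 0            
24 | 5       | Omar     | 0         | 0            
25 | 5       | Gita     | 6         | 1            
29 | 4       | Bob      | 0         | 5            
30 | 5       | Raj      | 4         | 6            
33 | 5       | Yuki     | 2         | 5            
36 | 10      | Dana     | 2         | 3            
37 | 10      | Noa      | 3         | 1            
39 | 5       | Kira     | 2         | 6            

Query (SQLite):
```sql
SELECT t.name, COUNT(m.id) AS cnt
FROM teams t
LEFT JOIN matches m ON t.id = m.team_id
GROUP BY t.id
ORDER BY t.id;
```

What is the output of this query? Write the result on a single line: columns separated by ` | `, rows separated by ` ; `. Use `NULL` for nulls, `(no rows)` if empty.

Gadget | 4 ; Module | 7 ; Gear | 3

LEFT JOIN keeps every teams row; unmatched ones get NULL for matches columns.
Group by teams.id and compute COUNT(m.id). COUNT(col) of an all-NULL group is 0.
  4: ids {5, 16, 17, 29} → COUNT(m.id)=4
  5: ids {15, 18, 24, 25, 30, 33, 39} → COUNT(m.id)=7
  10: ids {19, 36, 37} → COUNT(m.id)=3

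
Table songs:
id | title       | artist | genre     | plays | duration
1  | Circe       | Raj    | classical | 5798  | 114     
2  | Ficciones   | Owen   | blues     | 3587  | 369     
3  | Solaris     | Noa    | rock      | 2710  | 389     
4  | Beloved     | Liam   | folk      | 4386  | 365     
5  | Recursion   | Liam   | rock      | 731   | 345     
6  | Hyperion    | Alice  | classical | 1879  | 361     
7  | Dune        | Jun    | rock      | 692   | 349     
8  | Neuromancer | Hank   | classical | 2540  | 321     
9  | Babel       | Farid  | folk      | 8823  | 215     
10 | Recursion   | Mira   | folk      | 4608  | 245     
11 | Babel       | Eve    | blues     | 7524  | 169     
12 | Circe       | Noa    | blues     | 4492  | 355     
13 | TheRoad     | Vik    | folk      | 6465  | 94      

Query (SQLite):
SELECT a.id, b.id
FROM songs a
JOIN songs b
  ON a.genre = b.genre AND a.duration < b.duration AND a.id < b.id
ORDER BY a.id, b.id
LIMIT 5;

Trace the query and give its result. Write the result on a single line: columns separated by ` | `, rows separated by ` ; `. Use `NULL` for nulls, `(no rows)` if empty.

1 | 6 ; 1 | 8 ; 5 | 7 ; 9 | 10 ; 11 | 12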